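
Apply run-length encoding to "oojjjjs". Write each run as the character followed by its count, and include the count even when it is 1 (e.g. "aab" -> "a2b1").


String: "oojjjjs"
Scanning for consecutive runs:
  'o' x 2
  'j' x 4
  's' x 1
RLE = "o2j4s1"


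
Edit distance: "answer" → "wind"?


Word 1: "answer" (length 6)
Word 2: "wind" (length 4)
One optimal edit sequence (insert/delete/substitute each cost 1):
  1. delete 'a'  (+1)
  2. delete 'n'  (+1)
  3. substitute 's' -> 'w'  (+1)
  4. substitute 'w' -> 'i'  (+1)
  5. substitute 'e' -> 'n'  (+1)
  6. substitute 'r' -> 'd'  (+1)
Total edit operations: 6
Edit distance = 6


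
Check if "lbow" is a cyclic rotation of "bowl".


Word: "bowl", Candidate: "lbow"
Method: check if candidate is substring of word+word
"bowlbowl" contains "lbow"? Yes
Is rotation = Yes


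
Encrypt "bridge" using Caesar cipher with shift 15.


Word: "bridge"
Shift: 15
Each letter → (letter + shift) mod 26:
  'b' (1) + 15 = 16 → 'q'
  'r' (17) + 15 = 6 → 'g'
  'i' (8) + 15 = 23 → 'x'
  'd' (3) + 15 = 18 → 's'
  'g' (6) + 15 = 21 → 'v'
  'e' (4) + 15 = 19 → 't'
Result = "qgxsvt"


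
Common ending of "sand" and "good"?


Word 1: "sand"
Word 2: "good"
Comparing from end:
  Pos -1: 'd' == 'd'
  Pos -2: 'n' != 'o' (stop)
LCS = "d" (length 1)


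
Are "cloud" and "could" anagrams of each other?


Word 1: "cloud" → sorted: cdlou
Word 2: "could" → sorted: cdlou
Same letters? cdlou == cdlou
Anagram = Yes


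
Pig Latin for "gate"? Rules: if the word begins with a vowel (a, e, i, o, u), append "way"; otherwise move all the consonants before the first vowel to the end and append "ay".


Word: "gate"
Starts with consonant(s) → move to end, add 'ay'
Consonant cluster: "g"
Pig Latin = "ategay"


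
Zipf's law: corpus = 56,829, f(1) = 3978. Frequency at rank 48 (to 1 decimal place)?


Zipf's law: f(r) = f(1) / r
f(1) = 3978
f(48) = 3978 / 48
= 82.9 occurrences


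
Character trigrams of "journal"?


Word: "journal" (length 7)
Number of trigrams = 7 - 3 + 1 = 5
  Position 0: "jou"
  Position 1: "our"
  Position 2: "urn"
  Position 3: "rna"
  Position 4: "nal"
Trigrams = "jou", "our", "urn", "rna", "nal"


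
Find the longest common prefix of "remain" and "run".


Word 1: "remain"
Word 2: "run"
Comparing from start:
  Pos 0: 'r' == 'r'
  Pos 1: 'e' != 'u' (stop)
LCP = "r" (length 1)


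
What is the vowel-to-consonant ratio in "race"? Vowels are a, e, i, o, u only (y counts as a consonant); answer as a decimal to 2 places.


Word: "race"
Vowels (a,e,i,o,u): 2
Consonants: 2
Ratio = 2/2
= 1.00


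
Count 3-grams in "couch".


Word: "couch" (length 5)
Number of 3-grams = length - 3 + 1 = 5 - 3 + 1
= 3


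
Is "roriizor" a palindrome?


Word: "roriizor"
Reversed: "roziiror"
Forward == Backward? roriizor != roziiror
Palindrome = No


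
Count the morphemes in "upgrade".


Word: "upgrade"
Morphemes: up- + grade
Each morpheme carries meaning
= 2 morphemes


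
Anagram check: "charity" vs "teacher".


Word 1: "charity" → sorted: achirty
Word 2: "teacher" → sorted: aceehrt
Same letters? achirty != aceehrt
Anagram = No


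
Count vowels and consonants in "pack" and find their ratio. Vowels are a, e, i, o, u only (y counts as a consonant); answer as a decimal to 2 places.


Word: "pack"
Vowels (a,e,i,o,u): 1
Consonants: 3
Ratio = 1/3
= 0.33


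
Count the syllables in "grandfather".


Word: "grandfather"
Syllable breakdown: grand · fa · ther
Counting: 3 parts
= 3 syllables


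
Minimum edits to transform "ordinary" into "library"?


Word 1: "ordinary" (length 8)
Word 2: "library" (length 7)
One optimal edit sequence (insert/delete/substitute each cost 1):
  1. delete 'o'  (+1)
  2. substitute 'r' -> 'l'  (+1)
  3. substitute 'd' -> 'i'  (+1)
  4. substitute 'i' -> 'b'  (+1)
  5. substitute 'n' -> 'r'  (+1)
  6. keep 'a'
  7. keep 'r'
  8. keep 'y'
Total edit operations: 5
Edit distance = 5


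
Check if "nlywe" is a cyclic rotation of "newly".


Word: "newly", Candidate: "nlywe"
Method: check if candidate is substring of word+word
"newlynewly" contains "nlywe"? No
Is rotation = No


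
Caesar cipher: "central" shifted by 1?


Word: "central"
Shift: 1
Each letter → (letter + shift) mod 26:
  'c' (2) + 1 = 3 → 'd'
  'e' (4) + 1 = 5 → 'f'
  'n' (13) + 1 = 14 → 'o'
  't' (19) + 1 = 20 → 'u'
  'r' (17) + 1 = 18 → 's'
  'a' (0) + 1 = 1 → 'b'
  'l' (11) + 1 = 12 → 'm'
Result = "dfousbm"


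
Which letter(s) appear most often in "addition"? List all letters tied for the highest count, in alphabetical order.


Word: "addition"
Letter counts:
  'a': 1
  'd': 2
  'i': 2
  'n': 1
  'o': 1
  't': 1
Maximum count = 2
Most frequent = 'd', 'i' (2 times each)


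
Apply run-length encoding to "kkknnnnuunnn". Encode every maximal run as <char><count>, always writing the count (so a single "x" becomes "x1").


String: "kkknnnnuunnn"
Scanning for consecutive runs:
  'k' x 3
  'n' x 4
  'u' x 2
  'n' x 3
RLE = "k3n4u2n3"


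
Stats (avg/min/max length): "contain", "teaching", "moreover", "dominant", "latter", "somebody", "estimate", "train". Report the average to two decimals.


Lengths: "contain"=7, "teaching"=8, "moreover"=8, "dominant"=8, "latter"=6, "somebody"=8, "estimate"=8, "train"=5
Sum = 58, Count = 8
Average = 58/8 = 7.25
= avg=7.25, min=5, max=8


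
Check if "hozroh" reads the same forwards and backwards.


Word: "hozroh"
Reversed: "horzoh"
Forward == Backward? hozroh != horzoh
Palindrome = No


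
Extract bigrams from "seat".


Word: "seat" (length 4)
Number of bigrams = 4 - 2 + 1 = 3
  Position 0: "se"
  Position 1: "ea"
  Position 2: "at"
Bigrams = "se", "ea", "at"


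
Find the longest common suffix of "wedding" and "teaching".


Word 1: "wedding"
Word 2: "teaching"
Comparing from end:
  Pos -1: 'g' == 'g'
  Pos -2: 'n' == 'n'
  Pos -3: 'i' == 'i'
  Pos -4: 'd' != 'h' (stop)
LCS = "ing" (length 3)


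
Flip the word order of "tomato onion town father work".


Original: "tomato onion town father work"
Words (1..n): tomato | onion | town | father | work
Reversed (n..1): work | father | town | onion | tomato
Result = "work father town onion tomato"


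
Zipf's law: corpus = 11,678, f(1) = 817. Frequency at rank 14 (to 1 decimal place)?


Zipf's law: f(r) = f(1) / r
f(1) = 817
f(14) = 817 / 14
= 58.4 occurrences


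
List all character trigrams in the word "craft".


Word: "craft" (length 5)
Number of trigrams = 5 - 3 + 1 = 3
  Position 0: "cra"
  Position 1: "raf"
  Position 2: "aft"
Trigrams = "cra", "raf", "aft"


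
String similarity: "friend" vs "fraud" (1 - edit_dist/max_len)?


Word 1: "friend" (length 6)
Word 2: "fraud" (length 5)
One optimal edit sequence:
  1. keep 'f'
  2. keep 'r'
  3. delete 'i'  (+1)
  4. substitute 'e' -> 'a'  (+1)
  5. substitute 'n' -> 'u'  (+1)
  6. keep 'd'
Edit distance = 3
Max length = max(6, 5) = 6
Similarity = 1 - 3/6
= 0.5000


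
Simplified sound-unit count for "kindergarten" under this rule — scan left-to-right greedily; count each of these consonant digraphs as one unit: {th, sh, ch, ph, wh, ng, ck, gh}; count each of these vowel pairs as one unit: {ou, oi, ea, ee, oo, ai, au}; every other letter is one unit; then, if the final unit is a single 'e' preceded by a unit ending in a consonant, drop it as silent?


Word: "kindergarten" (12 letters)
Left-to-right scan:
  [1] 'k' (letter)
  [2] 'i' (letter)
  [3] 'n' (letter)
  [4] 'd' (letter)
  [5] 'e' (letter)
  [6] 'r' (letter)
  [7] 'g' (letter)
  [8] 'a' (letter)
  [9] 'r' (letter)
  [10] 't' (letter)
  [11] 'e' (letter)
  [12] 'n' (letter)
Units from scan: 12
Sound units = 12 units


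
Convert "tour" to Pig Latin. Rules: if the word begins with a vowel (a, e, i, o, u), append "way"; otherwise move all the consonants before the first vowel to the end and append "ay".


Word: "tour"
Starts with consonant(s) → move to end, add 'ay'
Consonant cluster: "t"
Pig Latin = "ourtay"


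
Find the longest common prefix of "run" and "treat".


Word 1: "run"
Word 2: "treat"
Comparing from start:
  Pos 0: 'r' != 't' (stop)
LCP = "" (length 0)


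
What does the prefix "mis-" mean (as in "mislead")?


Prefix: mis-
Example: mislead (mis- + lead)
Meaning = wrongly


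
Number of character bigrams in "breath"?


Word: "breath" (length 6)
Number of 2-grams = length - 2 + 1 = 6 - 2 + 1
= 5


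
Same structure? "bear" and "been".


Pattern of "bear": [0, 1, 2, 3]
Pattern of "been": [0, 1, 1, 2]
Patterns do not match
Same pattern = No


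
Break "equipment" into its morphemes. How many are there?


Word: "equipment"
Morphemes: equip + -ment
Each morpheme carries meaning
= 2 morphemes


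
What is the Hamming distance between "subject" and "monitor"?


Comparing character by character (same length = 7):
  Pos 0: 's' vs 'm' !=
  Pos 1: 'u' vs 'o' !=
  Pos 2: 'b' vs 'n' !=
  Pos 3: 'j' vs 'i' !=
  Pos 4: 'e' vs 't' !=
  Pos 5: 'c' vs 'o' !=
  Pos 6: 't' vs 'r' !=
Hamming distance = 7


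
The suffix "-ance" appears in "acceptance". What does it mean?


Suffix: -ance
Example: acceptance = accept + -ance
Meaning = state of


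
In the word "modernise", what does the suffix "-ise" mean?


Suffix: -ise
Example: modernise = modern + -ise
Meaning = to make


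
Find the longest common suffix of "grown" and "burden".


Word 1: "grown"
Word 2: "burden"
Comparing from end:
  Pos -1: 'n' == 'n'
  Pos -2: 'w' != 'e' (stop)
LCS = "n" (length 1)


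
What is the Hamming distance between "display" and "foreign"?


Comparing character by character (same length = 7):
  Pos 0: 'd' vs 'f' !=
  Pos 1: 'i' vs 'o' !=
  Pos 2: 's' vs 'r' !=
  Pos 3: 'p' vs 'e' !=
  Pos 4: 'l' vs 'i' !=
  Pos 5: 'a' vs 'g' !=
  Pos 6: 'y' vs 'n' !=
Hamming distance = 7


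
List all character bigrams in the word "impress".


Word: "impress" (length 7)
Number of bigrams = 7 - 2 + 1 = 6
  Position 0: "im"
  Position 1: "mp"
  Position 2: "pr"
  Position 3: "re"
  Position 4: "es"
  Position 5: "ss"
Bigrams = "im", "mp", "pr", "re", "es", "ss"


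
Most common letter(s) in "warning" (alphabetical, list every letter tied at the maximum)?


Word: "warning"
Letter counts:
  'a': 1
  'g': 1
  'i': 1
  'n': 2
  'r': 1
  'w': 1
Maximum count = 2
Most frequent = 'n' (2 times each)


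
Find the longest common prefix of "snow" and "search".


Word 1: "snow"
Word 2: "search"
Comparing from start:
  Pos 0: 's' == 's'
  Pos 1: 'n' != 'e' (stop)
LCP = "s" (length 1)


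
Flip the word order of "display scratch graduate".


Original: "display scratch graduate"
Words (1..n): display | scratch | graduate
Reversed (n..1): graduate | scratch | display
Result = "graduate scratch display"


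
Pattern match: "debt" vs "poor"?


Pattern of "debt": [0, 1, 2, 3]
Pattern of "poor": [0, 1, 1, 2]
Patterns do not match
Same pattern = No


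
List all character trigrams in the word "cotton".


Word: "cotton" (length 6)
Number of trigrams = 6 - 3 + 1 = 4
  Position 0: "cot"
  Position 1: "ott"
  Position 2: "tto"
  Position 3: "ton"
Trigrams = "cot", "ott", "tto", "ton"


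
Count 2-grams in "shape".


Word: "shape" (length 5)
Number of 2-grams = length - 2 + 1 = 5 - 2 + 1
= 4


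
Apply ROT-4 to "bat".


Word: "bat"
Shift: 4
Each letter → (letter + shift) mod 26:
  'b' (1) + 4 = 5 → 'f'
  'a' (0) + 4 = 4 → 'e'
  't' (19) + 4 = 23 → 'x'
Result = "fex"


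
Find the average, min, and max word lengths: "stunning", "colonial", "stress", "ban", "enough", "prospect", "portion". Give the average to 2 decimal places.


Lengths: "stunning"=8, "colonial"=8, "stress"=6, "ban"=3, "enough"=6, "prospect"=8, "portion"=7
Sum = 46, Count = 7
Average = 46/7 = 6.57
= avg=6.57, min=3, max=8


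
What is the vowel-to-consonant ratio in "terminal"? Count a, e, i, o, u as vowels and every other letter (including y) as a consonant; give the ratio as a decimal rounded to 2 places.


Word: "terminal"
Vowels (a,e,i,o,u): 3
Consonants: 5
Ratio = 3/5
= 0.60


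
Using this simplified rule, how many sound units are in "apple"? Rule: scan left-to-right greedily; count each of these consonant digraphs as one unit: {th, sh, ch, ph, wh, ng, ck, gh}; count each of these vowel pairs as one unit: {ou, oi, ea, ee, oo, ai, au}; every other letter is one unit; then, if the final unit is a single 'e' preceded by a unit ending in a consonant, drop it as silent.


Word: "apple" (5 letters)
Left-to-right scan:
  1. 'a' (letter)
  2. 'p' (letter)
  3. 'p' (letter)
  4. 'l' (letter)
  5. 'e' (letter)
Units from scan: 5
Final unit is 'e' after a consonant -> drop as silent (-1)
Sound units = 4 units


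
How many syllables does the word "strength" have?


Word: "strength"
Syllable breakdown: strength
Counting: 1 part
= 1 syllable


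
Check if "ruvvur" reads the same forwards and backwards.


Word: "ruvvur"
Reversed: "ruvvur"
Forward == Backward? ruvvur == ruvvur
Palindrome = Yes


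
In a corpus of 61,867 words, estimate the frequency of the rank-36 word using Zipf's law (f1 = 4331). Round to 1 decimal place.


Zipf's law: f(r) = f(1) / r
f(1) = 4331
f(36) = 4331 / 36
= 120.3 occurrences


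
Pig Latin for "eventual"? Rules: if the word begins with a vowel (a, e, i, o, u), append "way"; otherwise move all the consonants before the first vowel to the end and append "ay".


Word: "eventual"
Starts with vowel → add 'way'
Pig Latin = "eventualway"


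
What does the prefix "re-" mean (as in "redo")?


Prefix: re-
Example: redo (re- + do)
Meaning = again


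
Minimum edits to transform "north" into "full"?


Word 1: "north" (length 5)
Word 2: "full" (length 4)
One optimal edit sequence (insert/delete/substitute each cost 1):
  1. delete 'n'  (+1)
  2. substitute 'o' -> 'f'  (+1)
  3. substitute 'r' -> 'u'  (+1)
  4. substitute 't' -> 'l'  (+1)
  5. substitute 'h' -> 'l'  (+1)
Total edit operations: 5
Edit distance = 5


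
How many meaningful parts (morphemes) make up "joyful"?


Word: "joyful"
Morphemes: joy + -ful
Each morpheme carries meaning
= 2 morphemes


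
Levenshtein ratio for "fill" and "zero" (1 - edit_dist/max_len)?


Word 1: "fill" (length 4)
Word 2: "zero" (length 4)
One optimal edit sequence:
  1. substitute 'f' -> 'z'  (+1)
  2. substitute 'i' -> 'e'  (+1)
  3. substitute 'l' -> 'r'  (+1)
  4. substitute 'l' -> 'o'  (+1)
Edit distance = 4
Max length = max(4, 4) = 4
Similarity = 1 - 4/4
= 0.0000


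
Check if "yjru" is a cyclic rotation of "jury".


Word: "jury", Candidate: "yjru"
Method: check if candidate is substring of word+word
"juryjury" contains "yjru"? No
Is rotation = No


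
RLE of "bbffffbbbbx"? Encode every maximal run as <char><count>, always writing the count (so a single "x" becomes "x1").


String: "bbffffbbbbx"
Scanning for consecutive runs:
  'b' x 2
  'f' x 4
  'b' x 4
  'x' x 1
RLE = "b2f4b4x1"


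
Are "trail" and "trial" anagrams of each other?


Word 1: "trail" → sorted: ailrt
Word 2: "trial" → sorted: ailrt
Same letters? ailrt == ailrt
Anagram = Yes


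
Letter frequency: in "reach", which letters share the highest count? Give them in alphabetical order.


Word: "reach"
Letter counts:
  'a': 1
  'c': 1
  'e': 1
  'h': 1
  'r': 1
Maximum count = 1
Most frequent = 'a', 'c', 'e', 'h', 'r' (1 time each)


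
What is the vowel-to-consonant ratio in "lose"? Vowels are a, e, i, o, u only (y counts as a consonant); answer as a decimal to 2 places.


Word: "lose"
Vowels (a,e,i,o,u): 2
Consonants: 2
Ratio = 2/2
= 1.00


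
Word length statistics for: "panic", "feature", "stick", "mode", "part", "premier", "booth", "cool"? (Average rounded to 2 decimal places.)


Lengths: "panic"=5, "feature"=7, "stick"=5, "mode"=4, "part"=4, "premier"=7, "booth"=5, "cool"=4
Sum = 41, Count = 8
Average = 41/8 = 5.13
= avg=5.13, min=4, max=7


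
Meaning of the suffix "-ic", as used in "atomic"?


Suffix: -ic
Example: atomic = atom + -ic
Meaning = relating to


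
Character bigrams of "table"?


Word: "table" (length 5)
Number of bigrams = 5 - 2 + 1 = 4
  Position 0: "ta"
  Position 1: "ab"
  Position 2: "bl"
  Position 3: "le"
Bigrams = "ta", "ab", "bl", "le"


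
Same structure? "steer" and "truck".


Pattern of "steer": [0, 1, 2, 2, 3]
Pattern of "truck": [0, 1, 2, 3, 4]
Patterns do not match
Same pattern = No


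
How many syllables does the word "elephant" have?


Word: "elephant"
Syllable breakdown: el / e / phant
Counting: 3 parts
= 3 syllables


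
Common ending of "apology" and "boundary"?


Word 1: "apology"
Word 2: "boundary"
Comparing from end:
  Pos -1: 'y' == 'y'
  Pos -2: 'g' != 'r' (stop)
LCS = "y" (length 1)


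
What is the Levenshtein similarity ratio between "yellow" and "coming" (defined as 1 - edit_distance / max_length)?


Word 1: "yellow" (length 6)
Word 2: "coming" (length 6)
One optimal edit sequence:
  1. substitute 'y' -> 'c'  (+1)
  2. substitute 'e' -> 'o'  (+1)
  3. substitute 'l' -> 'm'  (+1)
  4. substitute 'l' -> 'i'  (+1)
  5. substitute 'o' -> 'n'  (+1)
  6. substitute 'w' -> 'g'  (+1)
Edit distance = 6
Max length = max(6, 6) = 6
Similarity = 1 - 6/6
= 0.0000


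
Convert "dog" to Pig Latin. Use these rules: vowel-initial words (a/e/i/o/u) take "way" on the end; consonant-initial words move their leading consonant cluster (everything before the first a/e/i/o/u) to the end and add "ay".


Word: "dog"
Starts with consonant(s) → move to end, add 'ay'
Consonant cluster: "d"
Pig Latin = "ogday"


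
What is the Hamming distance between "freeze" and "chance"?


Comparing character by character (same length = 6):
  Pos 0: 'f' vs 'c' !=
  Pos 1: 'r' vs 'h' !=
  Pos 2: 'e' vs 'a' !=
  Pos 3: 'e' vs 'n' !=
  Pos 4: 'z' vs 'c' !=
  Pos 5: 'e' vs 'e' =
Hamming distance = 5


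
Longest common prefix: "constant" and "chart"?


Word 1: "constant"
Word 2: "chart"
Comparing from start:
  Pos 0: 'c' == 'c'
  Pos 1: 'o' != 'h' (stop)
LCP = "c" (length 1)


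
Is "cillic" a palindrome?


Word: "cillic"
Reversed: "cillic"
Forward == Backward? cillic == cillic
Palindrome = Yes


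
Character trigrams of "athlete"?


Word: "athlete" (length 7)
Number of trigrams = 7 - 3 + 1 = 5
  Position 0: "ath"
  Position 1: "thl"
  Position 2: "hle"
  Position 3: "let"
  Position 4: "ete"
Trigrams = "ath", "thl", "hle", "let", "ete"


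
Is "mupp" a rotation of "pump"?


Word: "pump", Candidate: "mupp"
Method: check if candidate is substring of word+word
"pumppump" contains "mupp"? No
Is rotation = No


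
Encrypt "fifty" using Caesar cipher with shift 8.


Word: "fifty"
Shift: 8
Each letter → (letter + shift) mod 26:
  'f' (5) + 8 = 13 → 'n'
  'i' (8) + 8 = 16 → 'q'
  'f' (5) + 8 = 13 → 'n'
  't' (19) + 8 = 1 → 'b'
  'y' (24) + 8 = 6 → 'g'
Result = "nqnbg"


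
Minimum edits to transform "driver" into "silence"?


Word 1: "driver" (length 6)
Word 2: "silence" (length 7)
One optimal edit sequence (insert/delete/substitute each cost 1):
  1. delete 'd'  (+1)
  2. substitute 'r' -> 's'  (+1)
  3. keep 'i'
  4. substitute 'v' -> 'l'  (+1)
  5. keep 'e'
  6. insert 'n'  (+1)
  7. insert 'c'  (+1)
  8. substitute 'r' -> 'e'  (+1)
Total edit operations: 6
Edit distance = 6


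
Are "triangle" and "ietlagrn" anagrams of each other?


Word 1: "triangle" → sorted: aegilnrt
Word 2: "ietlagrn" → sorted: aegilnrt
Same letters? aegilnrt == aegilnrt
Anagram = Yes


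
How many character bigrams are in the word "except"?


Word: "except" (length 6)
Number of 2-grams = length - 2 + 1 = 6 - 2 + 1
= 5


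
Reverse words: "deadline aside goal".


Original: "deadline aside goal"
Words (1..n): deadline | aside | goal
Reversed (n..1): goal | aside | deadline
Result = "goal aside deadline"


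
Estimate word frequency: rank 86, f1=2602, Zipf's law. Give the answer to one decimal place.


Zipf's law: f(r) = f(1) / r
f(1) = 2602
f(86) = 2602 / 86
= 30.3 occurrences


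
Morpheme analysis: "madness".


Word: "madness"
Morphemes: mad / -ness
Each morpheme carries meaning
= 2 morphemes


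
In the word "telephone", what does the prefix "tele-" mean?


Prefix: tele-
Example: telephone (tele- + phone)
Meaning = distant


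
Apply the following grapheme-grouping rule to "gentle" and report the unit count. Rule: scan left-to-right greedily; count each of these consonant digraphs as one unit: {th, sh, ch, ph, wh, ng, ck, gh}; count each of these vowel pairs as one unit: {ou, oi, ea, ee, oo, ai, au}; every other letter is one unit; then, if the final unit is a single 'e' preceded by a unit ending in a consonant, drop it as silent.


Word: "gentle" (6 letters)
Left-to-right scan:
  1. 'g' (letter)
  2. 'e' (letter)
  3. 'n' (letter)
  4. 't' (letter)
  5. 'l' (letter)
  6. 'e' (letter)
Units from scan: 6
Final unit is 'e' after a consonant -> drop as silent (-1)
Sound units = 5 units


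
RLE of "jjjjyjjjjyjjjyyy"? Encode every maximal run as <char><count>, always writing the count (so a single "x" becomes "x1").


String: "jjjjyjjjjyjjjyyy"
Scanning for consecutive runs:
  'j' x 4
  'y' x 1
  'j' x 4
  'y' x 1
  'j' x 3
  'y' x 3
RLE = "j4y1j4y1j3y3"


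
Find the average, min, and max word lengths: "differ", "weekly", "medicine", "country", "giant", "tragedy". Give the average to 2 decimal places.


Lengths: "differ"=6, "weekly"=6, "medicine"=8, "country"=7, "giant"=5, "tragedy"=7
Sum = 39, Count = 6
Average = 39/6 = 6.50
= avg=6.50, min=5, max=8


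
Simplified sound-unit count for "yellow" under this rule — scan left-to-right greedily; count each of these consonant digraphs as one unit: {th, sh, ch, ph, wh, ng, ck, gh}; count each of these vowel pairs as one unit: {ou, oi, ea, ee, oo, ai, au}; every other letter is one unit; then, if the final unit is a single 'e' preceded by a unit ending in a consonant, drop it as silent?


Word: "yellow" (6 letters)
Left-to-right scan:
  (1) 'y' (letter)
  (2) 'e' (letter)
  (3) 'l' (letter)
  (4) 'l' (letter)
  (5) 'o' (letter)
  (6) 'w' (letter)
Units from scan: 6
Sound units = 6 units


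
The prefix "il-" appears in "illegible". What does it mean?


Prefix: il-
Example: illegible (il- + legible)
Meaning = not


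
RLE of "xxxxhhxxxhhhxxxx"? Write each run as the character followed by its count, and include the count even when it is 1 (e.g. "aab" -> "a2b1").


String: "xxxxhhxxxhhhxxxx"
Scanning for consecutive runs:
  'x' x 4
  'h' x 2
  'x' x 3
  'h' x 3
  'x' x 4
RLE = "x4h2x3h3x4"


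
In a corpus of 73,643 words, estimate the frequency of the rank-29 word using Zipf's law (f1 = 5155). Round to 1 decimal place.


Zipf's law: f(r) = f(1) / r
f(1) = 5155
f(29) = 5155 / 29
= 177.8 occurrences


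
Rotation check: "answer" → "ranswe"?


Word: "answer", Candidate: "ranswe"
Method: check if candidate is substring of word+word
"answeranswer" contains "ranswe"? Yes
Is rotation = Yes


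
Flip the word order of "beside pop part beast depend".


Original: "beside pop part beast depend"
Words (1..n): beside | pop | part | beast | depend
Reversed (n..1): depend | beast | part | pop | beside
Result = "depend beast part pop beside"


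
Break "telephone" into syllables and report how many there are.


Word: "telephone"
Syllable breakdown: tel | e | phone
Counting: 3 parts
= 3 syllables


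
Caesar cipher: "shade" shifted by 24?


Word: "shade"
Shift: 24
Each letter → (letter + shift) mod 26:
  's' (18) + 24 = 16 → 'q'
  'h' (7) + 24 = 5 → 'f'
  'a' (0) + 24 = 24 → 'y'
  'd' (3) + 24 = 1 → 'b'
  'e' (4) + 24 = 2 → 'c'
Result = "qfybc"


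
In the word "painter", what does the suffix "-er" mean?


Suffix: -er
Example: painter (paint + -er)
Meaning = one who / more


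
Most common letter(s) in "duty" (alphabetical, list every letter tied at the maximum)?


Word: "duty"
Letter counts:
  'd': 1
  't': 1
  'u': 1
  'y': 1
Maximum count = 1
Most frequent = 'd', 't', 'u', 'y' (1 time each)


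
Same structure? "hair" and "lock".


Pattern of "hair": [0, 1, 2, 3]
Pattern of "lock": [0, 1, 2, 3]
Patterns match
Same pattern = Yes


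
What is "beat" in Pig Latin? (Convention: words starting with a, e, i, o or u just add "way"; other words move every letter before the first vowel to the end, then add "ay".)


Word: "beat"
Starts with consonant(s) → move to end, add 'ay'
Consonant cluster: "b"
Pig Latin = "eatbay"


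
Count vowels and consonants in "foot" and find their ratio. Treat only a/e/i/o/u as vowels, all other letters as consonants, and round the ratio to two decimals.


Word: "foot"
Vowels (a,e,i,o,u): 2
Consonants: 2
Ratio = 2/2
= 1.00


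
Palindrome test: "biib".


Word: "biib"
Reversed: "biib"
Forward == Backward? biib == biib
Palindrome = Yes


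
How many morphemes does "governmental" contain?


Word: "governmental"
Morphemes: govern | -ment | -al
Each morpheme carries meaning
= 3 morphemes


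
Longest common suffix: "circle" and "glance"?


Word 1: "circle"
Word 2: "glance"
Comparing from end:
  Pos -1: 'e' == 'e'
  Pos -2: 'l' != 'c' (stop)
LCS = "e" (length 1)


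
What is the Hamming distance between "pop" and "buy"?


Comparing character by character (same length = 3):
  Pos 0: 'p' vs 'b' !=
  Pos 1: 'o' vs 'u' !=
  Pos 2: 'p' vs 'y' !=
Hamming distance = 3


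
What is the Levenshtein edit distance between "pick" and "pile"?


Word 1: "pick" (length 4)
Word 2: "pile" (length 4)
One optimal edit sequence (insert/delete/substitute each cost 1):
  1. keep 'p'
  2. keep 'i'
  3. substitute 'c' -> 'l'  (+1)
  4. substitute 'k' -> 'e'  (+1)
Total edit operations: 2
Edit distance = 2


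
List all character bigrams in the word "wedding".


Word: "wedding" (length 7)
Number of bigrams = 7 - 2 + 1 = 6
  Position 0: "we"
  Position 1: "ed"
  Position 2: "dd"
  Position 3: "di"
  Position 4: "in"
  Position 5: "ng"
Bigrams = "we", "ed", "dd", "di", "in", "ng"


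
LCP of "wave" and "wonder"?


Word 1: "wave"
Word 2: "wonder"
Comparing from start:
  Pos 0: 'w' == 'w'
  Pos 1: 'a' != 'o' (stop)
LCP = "w" (length 1)


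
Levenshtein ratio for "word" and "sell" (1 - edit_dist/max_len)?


Word 1: "word" (length 4)
Word 2: "sell" (length 4)
One optimal edit sequence:
  1. substitute 'w' -> 's'  (+1)
  2. substitute 'o' -> 'e'  (+1)
  3. substitute 'r' -> 'l'  (+1)
  4. substitute 'd' -> 'l'  (+1)
Edit distance = 4
Max length = max(4, 4) = 4
Similarity = 1 - 4/4
= 0.0000


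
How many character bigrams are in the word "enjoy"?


Word: "enjoy" (length 5)
Number of 2-grams = length - 2 + 1 = 5 - 2 + 1
= 4


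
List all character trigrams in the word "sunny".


Word: "sunny" (length 5)
Number of trigrams = 5 - 3 + 1 = 3
  Position 0: "sun"
  Position 1: "unn"
  Position 2: "nny"
Trigrams = "sun", "unn", "nny"


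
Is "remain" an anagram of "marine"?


Word 1: "marine" → sorted: aeimnr
Word 2: "remain" → sorted: aeimnr
Same letters? aeimnr == aeimnr
Anagram = Yes


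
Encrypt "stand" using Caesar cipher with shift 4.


Word: "stand"
Shift: 4
Each letter → (letter + shift) mod 26:
  's' (18) + 4 = 22 → 'w'
  't' (19) + 4 = 23 → 'x'
  'a' (0) + 4 = 4 → 'e'
  'n' (13) + 4 = 17 → 'r'
  'd' (3) + 4 = 7 → 'h'
Result = "wxerh"


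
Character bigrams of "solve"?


Word: "solve" (length 5)
Number of bigrams = 5 - 2 + 1 = 4
  Position 0: "so"
  Position 1: "ol"
  Position 2: "lv"
  Position 3: "ve"
Bigrams = "so", "ol", "lv", "ve"


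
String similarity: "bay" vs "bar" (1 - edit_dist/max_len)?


Word 1: "bay" (length 3)
Word 2: "bar" (length 3)
One optimal edit sequence:
  1. keep 'b'
  2. keep 'a'
  3. substitute 'y' -> 'r'  (+1)
Edit distance = 1
Max length = max(3, 3) = 3
Similarity = 1 - 1/3
= 0.6667


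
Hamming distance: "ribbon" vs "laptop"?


Comparing character by character (same length = 6):
  Pos 0: 'r' vs 'l' !=
  Pos 1: 'i' vs 'a' !=
  Pos 2: 'b' vs 'p' !=
  Pos 3: 'b' vs 't' !=
  Pos 4: 'o' vs 'o' =
  Pos 5: 'n' vs 'p' !=
Hamming distance = 5


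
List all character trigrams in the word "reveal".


Word: "reveal" (length 6)
Number of trigrams = 6 - 3 + 1 = 4
  Position 0: "rev"
  Position 1: "eve"
  Position 2: "vea"
  Position 3: "eal"
Trigrams = "rev", "eve", "vea", "eal"


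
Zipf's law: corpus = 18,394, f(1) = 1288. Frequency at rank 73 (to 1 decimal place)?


Zipf's law: f(r) = f(1) / r
f(1) = 1288
f(73) = 1288 / 73
= 17.6 occurrences


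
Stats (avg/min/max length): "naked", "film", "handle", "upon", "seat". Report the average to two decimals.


Lengths: "naked"=5, "film"=4, "handle"=6, "upon"=4, "seat"=4
Sum = 23, Count = 5
Average = 23/5 = 4.60
= avg=4.60, min=4, max=6


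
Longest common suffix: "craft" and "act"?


Word 1: "craft"
Word 2: "act"
Comparing from end:
  Pos -1: 't' == 't'
  Pos -2: 'f' != 'c' (stop)
LCS = "t" (length 1)


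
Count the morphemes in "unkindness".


Word: "unkindness"
Morphemes: un- + kind + -ness
Each morpheme carries meaning
= 3 morphemes


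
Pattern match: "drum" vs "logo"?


Pattern of "drum": [0, 1, 2, 3]
Pattern of "logo": [0, 1, 2, 1]
Patterns do not match
Same pattern = No


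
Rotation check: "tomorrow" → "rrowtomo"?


Word: "tomorrow", Candidate: "rrowtomo"
Method: check if candidate is substring of word+word
"tomorrowtomorrow" contains "rrowtomo"? Yes
Is rotation = Yes


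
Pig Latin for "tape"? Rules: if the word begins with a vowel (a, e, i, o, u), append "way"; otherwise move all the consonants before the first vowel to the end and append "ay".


Word: "tape"
Starts with consonant(s) → move to end, add 'ay'
Consonant cluster: "t"
Pig Latin = "apetay"


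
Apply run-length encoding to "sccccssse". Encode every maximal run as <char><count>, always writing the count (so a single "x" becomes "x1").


String: "sccccssse"
Scanning for consecutive runs:
  's' x 1
  'c' x 4
  's' x 3
  'e' x 1
RLE = "s1c4s3e1"


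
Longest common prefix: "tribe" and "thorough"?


Word 1: "tribe"
Word 2: "thorough"
Comparing from start:
  Pos 0: 't' == 't'
  Pos 1: 'r' != 'h' (stop)
LCP = "t" (length 1)


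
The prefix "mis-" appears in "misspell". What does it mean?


Prefix: mis-
Example: misspell = mis- + spell
Meaning = wrongly


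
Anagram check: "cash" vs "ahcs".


Word 1: "cash" → sorted: achs
Word 2: "ahcs" → sorted: achs
Same letters? achs == achs
Anagram = Yes


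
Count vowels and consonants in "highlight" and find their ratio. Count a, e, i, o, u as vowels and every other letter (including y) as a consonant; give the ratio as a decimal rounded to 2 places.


Word: "highlight"
Vowels (a,e,i,o,u): 2
Consonants: 7
Ratio = 2/7
= 0.29


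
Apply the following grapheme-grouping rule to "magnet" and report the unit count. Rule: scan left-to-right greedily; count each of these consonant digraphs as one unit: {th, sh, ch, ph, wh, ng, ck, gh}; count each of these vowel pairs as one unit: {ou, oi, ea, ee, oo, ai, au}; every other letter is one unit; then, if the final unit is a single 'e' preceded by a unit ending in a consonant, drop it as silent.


Word: "magnet" (6 letters)
Left-to-right scan:
  1. 'm' (letter)
  2. 'a' (letter)
  3. 'g' (letter)
  4. 'n' (letter)
  5. 'e' (letter)
  6. 't' (letter)
Units from scan: 6
Sound units = 6 units


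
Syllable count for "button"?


Word: "button"
Syllable breakdown: but-ton
Counting: 2 parts
= 2 syllables


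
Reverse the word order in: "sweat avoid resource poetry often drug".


Original: "sweat avoid resource poetry often drug"
Words (1..n): sweat | avoid | resource | poetry | often | drug
Reversed (n..1): drug | often | poetry | resource | avoid | sweat
Result = "drug often poetry resource avoid sweat"


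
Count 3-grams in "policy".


Word: "policy" (length 6)
Number of 3-grams = length - 3 + 1 = 6 - 3 + 1
= 4


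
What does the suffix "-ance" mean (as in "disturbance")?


Suffix: -ance
Example: disturbance (disturb + -ance)
Meaning = state of


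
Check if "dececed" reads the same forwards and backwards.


Word: "dececed"
Reversed: "dececed"
Forward == Backward? dececed == dececed
Palindrome = Yes


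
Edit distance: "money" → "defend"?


Word 1: "money" (length 5)
Word 2: "defend" (length 6)
One optimal edit sequence (insert/delete/substitute each cost 1):
  1. substitute 'm' -> 'd'  (+1)
  2. substitute 'o' -> 'e'  (+1)
  3. substitute 'n' -> 'f'  (+1)
  4. keep 'e'
  5. insert 'n'  (+1)
  6. substitute 'y' -> 'd'  (+1)
Total edit operations: 5
Edit distance = 5


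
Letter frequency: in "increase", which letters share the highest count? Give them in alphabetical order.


Word: "increase"
Letter counts:
  'a': 1
  'c': 1
  'e': 2
  'i': 1
  'n': 1
  'r': 1
  's': 1
Maximum count = 2
Most frequent = 'e' (2 times each)


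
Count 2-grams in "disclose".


Word: "disclose" (length 8)
Number of 2-grams = length - 2 + 1 = 8 - 2 + 1
= 7


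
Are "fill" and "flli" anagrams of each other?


Word 1: "fill" → sorted: fill
Word 2: "flli" → sorted: fill
Same letters? fill == fill
Anagram = Yes


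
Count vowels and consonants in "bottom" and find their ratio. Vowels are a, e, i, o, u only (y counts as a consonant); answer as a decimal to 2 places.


Word: "bottom"
Vowels (a,e,i,o,u): 2
Consonants: 4
Ratio = 2/4
= 0.50


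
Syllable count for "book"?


Word: "book"
Syllable breakdown: book
Counting: 1 part
= 1 syllable


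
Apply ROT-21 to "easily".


Word: "easily"
Shift: 21
Each letter → (letter + shift) mod 26:
  'e' (4) + 21 = 25 → 'z'
  'a' (0) + 21 = 21 → 'v'
  's' (18) + 21 = 13 → 'n'
  'i' (8) + 21 = 3 → 'd'
  'l' (11) + 21 = 6 → 'g'
  'y' (24) + 21 = 19 → 't'
Result = "zvndgt"


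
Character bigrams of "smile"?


Word: "smile" (length 5)
Number of bigrams = 5 - 2 + 1 = 4
  Position 0: "sm"
  Position 1: "mi"
  Position 2: "il"
  Position 3: "le"
Bigrams = "sm", "mi", "il", "le"


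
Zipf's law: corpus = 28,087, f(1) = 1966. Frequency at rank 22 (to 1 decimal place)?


Zipf's law: f(r) = f(1) / r
f(1) = 1966
f(22) = 1966 / 22
= 89.4 occurrences


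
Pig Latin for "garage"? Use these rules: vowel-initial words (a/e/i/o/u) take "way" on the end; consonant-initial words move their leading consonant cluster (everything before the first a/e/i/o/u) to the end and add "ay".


Word: "garage"
Starts with consonant(s) → move to end, add 'ay'
Consonant cluster: "g"
Pig Latin = "aragegay"


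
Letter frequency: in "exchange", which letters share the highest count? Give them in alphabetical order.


Word: "exchange"
Letter counts:
  'a': 1
  'c': 1
  'e': 2
  'g': 1
  'h': 1
  'n': 1
  'x': 1
Maximum count = 2
Most frequent = 'e' (2 times each)


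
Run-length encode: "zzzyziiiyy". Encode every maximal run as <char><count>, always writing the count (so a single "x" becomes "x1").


String: "zzzyziiiyy"
Scanning for consecutive runs:
  'z' x 3
  'y' x 1
  'z' x 1
  'i' x 3
  'y' x 2
RLE = "z3y1z1i3y2"


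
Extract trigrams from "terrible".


Word: "terrible" (length 8)
Number of trigrams = 8 - 3 + 1 = 6
  Position 0: "ter"
  Position 1: "err"
  Position 2: "rri"
  Position 3: "rib"
  Position 4: "ibl"
  Position 5: "ble"
Trigrams = "ter", "err", "rri", "rib", "ibl", "ble"


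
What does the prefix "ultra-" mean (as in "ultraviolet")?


Prefix: ultra-
Example: ultraviolet (ultra- + violet)
Meaning = beyond


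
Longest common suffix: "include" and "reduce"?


Word 1: "include"
Word 2: "reduce"
Comparing from end:
  Pos -1: 'e' == 'e'
  Pos -2: 'd' != 'c' (stop)
LCS = "e" (length 1)


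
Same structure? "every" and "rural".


Pattern of "every": [0, 1, 0, 2, 3]
Pattern of "rural": [0, 1, 0, 2, 3]
Patterns match
Same pattern = Yes


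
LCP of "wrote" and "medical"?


Word 1: "wrote"
Word 2: "medical"
Comparing from start:
  Pos 0: 'w' != 'm' (stop)
LCP = "" (length 0)


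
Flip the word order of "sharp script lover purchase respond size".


Original: "sharp script lover purchase respond size"
Words (1..n): sharp | script | lover | purchase | respond | size
Reversed (n..1): size | respond | purchase | lover | script | sharp
Result = "size respond purchase lover script sharp"


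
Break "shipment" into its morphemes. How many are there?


Word: "shipment"
Morphemes: ship / -ment
Each morpheme carries meaning
= 2 morphemes


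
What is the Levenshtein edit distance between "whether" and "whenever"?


Word 1: "whether" (length 7)
Word 2: "whenever" (length 8)
One optimal edit sequence (insert/delete/substitute each cost 1):
  1. keep 'w'
  2. keep 'h'
  3. keep 'e'
  4. insert 'n'  (+1)
  5. substitute 't' -> 'e'  (+1)
  6. substitute 'h' -> 'v'  (+1)
  7. keep 'e'
  8. keep 'r'
Total edit operations: 3
Edit distance = 3


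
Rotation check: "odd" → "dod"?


Word: "odd", Candidate: "dod"
Method: check if candidate is substring of word+word
"oddodd" contains "dod"? Yes
Is rotation = Yes


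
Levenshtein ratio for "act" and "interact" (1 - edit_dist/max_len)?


Word 1: "act" (length 3)
Word 2: "interact" (length 8)
One optimal edit sequence:
  1. insert 'i'  (+1)
  2. insert 'n'  (+1)
  3. insert 't'  (+1)
  4. insert 'e'  (+1)
  5. insert 'r'  (+1)
  6. keep 'a'
  7. keep 'c'
  8. keep 't'
Edit distance = 5
Max length = max(3, 8) = 8
Similarity = 1 - 5/8
= 0.3750


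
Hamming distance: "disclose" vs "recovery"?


Comparing character by character (same length = 8):
  Pos 0: 'd' vs 'r' !=
  Pos 1: 'i' vs 'e' !=
  Pos 2: 's' vs 'c' !=
  Pos 3: 'c' vs 'o' !=
  Pos 4: 'l' vs 'v' !=
  Pos 5: 'o' vs 'e' !=
  Pos 6: 's' vs 'r' !=
  Pos 7: 'e' vs 'y' !=
Hamming distance = 8


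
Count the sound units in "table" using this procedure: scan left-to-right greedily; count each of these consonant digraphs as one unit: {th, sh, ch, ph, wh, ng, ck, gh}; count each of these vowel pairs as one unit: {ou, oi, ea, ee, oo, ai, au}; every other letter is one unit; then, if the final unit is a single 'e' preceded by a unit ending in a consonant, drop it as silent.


Word: "table" (5 letters)
Left-to-right scan:
  1. 't' (letter)
  2. 'a' (letter)
  3. 'b' (letter)
  4. 'l' (letter)
  5. 'e' (letter)
Units from scan: 5
Final unit is 'e' after a consonant -> drop as silent (-1)
Sound units = 4 units


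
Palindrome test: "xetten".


Word: "xetten"
Reversed: "nettex"
Forward == Backward? xetten != nettex
Palindrome = No


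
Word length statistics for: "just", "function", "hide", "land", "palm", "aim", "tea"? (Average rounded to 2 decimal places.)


Lengths: "just"=4, "function"=8, "hide"=4, "land"=4, "palm"=4, "aim"=3, "tea"=3
Sum = 30, Count = 7
Average = 30/7 = 4.29
= avg=4.29, min=3, max=8


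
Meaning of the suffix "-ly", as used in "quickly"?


Suffix: -ly
As in: quickly -> quick + -ly
Meaning = in a manner


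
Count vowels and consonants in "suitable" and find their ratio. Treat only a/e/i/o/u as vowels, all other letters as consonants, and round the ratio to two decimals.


Word: "suitable"
Vowels (a,e,i,o,u): 4
Consonants: 4
Ratio = 4/4
= 1.00


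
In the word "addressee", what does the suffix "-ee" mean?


Suffix: -ee
Example: addressee (address + -ee)
Meaning = one who receives


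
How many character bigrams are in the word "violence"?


Word: "violence" (length 8)
Number of 2-grams = length - 2 + 1 = 8 - 2 + 1
= 7


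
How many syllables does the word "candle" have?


Word: "candle"
Syllable breakdown: can · dle
Counting: 2 parts
= 2 syllables


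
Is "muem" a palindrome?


Word: "muem"
Reversed: "meum"
Forward == Backward? muem != meum
Palindrome = No


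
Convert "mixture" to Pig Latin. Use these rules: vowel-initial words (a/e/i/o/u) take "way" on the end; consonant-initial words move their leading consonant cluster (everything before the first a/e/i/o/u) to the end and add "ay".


Word: "mixture"
Starts with consonant(s) → move to end, add 'ay'
Consonant cluster: "m"
Pig Latin = "ixturemay"
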